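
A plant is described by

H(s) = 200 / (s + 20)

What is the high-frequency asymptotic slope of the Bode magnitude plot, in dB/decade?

-20 dB/decade

Each pole contributes −20 dB/decade at high frequency; each zero contributes +20 dB/decade.
Net: 0 zero(s) − 1 pole(s) → -20 dB/decade.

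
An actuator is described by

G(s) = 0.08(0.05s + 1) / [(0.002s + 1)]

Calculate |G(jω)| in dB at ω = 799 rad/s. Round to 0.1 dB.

At ω = 799 rad/s:
zero (1 + j799·0.05) = 1 + j39.95 → |·| ≈ 39.963, ∠ ≈ 88.57°
pole (1 + j799·0.002) = 1 + j1.598 → |·| ≈ 1.8851, ∠ ≈ 57.96°
|G| = 0.08 · 39.963 / (1.8851) ≈ 1.696
Gain = 20 log₁₀(1.696) ≈ 4.59 dB

4.6 dB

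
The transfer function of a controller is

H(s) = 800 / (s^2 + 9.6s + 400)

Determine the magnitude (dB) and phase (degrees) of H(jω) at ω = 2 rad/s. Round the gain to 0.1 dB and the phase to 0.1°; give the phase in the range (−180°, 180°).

6.1 dB, -2.8°

At s = jω = j2:
quadratic: (j2)² + 9.6·j2 + 400 = 396 + j19.2 → |·| ≈ 396.47, ∠ ≈ 2.78°
|H| = 800 / 396.47 ≈ 2.0178
Gain = 20 log₁₀(2.0178) ≈ 6.10 dB
∠H = 0.00° − 2.78° = -2.78°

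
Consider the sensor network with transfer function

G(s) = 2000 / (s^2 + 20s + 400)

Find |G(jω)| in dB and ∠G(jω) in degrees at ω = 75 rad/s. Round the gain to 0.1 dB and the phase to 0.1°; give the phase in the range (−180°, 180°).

At s = jω = j75:
quadratic: (j75)² + 20·j75 + 400 = -5225 + j1500 → |·| ≈ 5436, ∠ ≈ 163.98°
|G| = 2000 / 5436 ≈ 0.36792
Gain = 20 log₁₀(0.36792) ≈ -8.68 dB
∠G = 0.00° − 163.98° = -163.98°

-8.7 dB, -164.0°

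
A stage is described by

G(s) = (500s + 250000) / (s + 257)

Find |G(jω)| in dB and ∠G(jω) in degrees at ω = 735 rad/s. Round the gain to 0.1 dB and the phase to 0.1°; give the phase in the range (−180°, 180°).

Substitute s = j735:
Numerator: 500(j735) + 250000 = 250000 + j367500
Denominator: (j735) + 257 = 257 + j735
|N| = √(250000² + 367500²) ≈ 4.4447e+05, ∠N ≈ 55.77°
|D| = √(257² + 735²) ≈ 778.64, ∠D ≈ 70.73°
|G| = 4.4447e+05 / 778.64 ≈ 570.83
Gain = 20 log₁₀(570.83) ≈ 55.13 dB
∠G = 55.77° − 70.73° = -14.96°

55.1 dB, -15.0°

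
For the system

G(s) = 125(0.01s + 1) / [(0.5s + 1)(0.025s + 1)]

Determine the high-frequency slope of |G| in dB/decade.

Each pole contributes −20 dB/decade at high frequency; each zero contributes +20 dB/decade.
Net: 1 zero(s) − 2 pole(s) → -20 dB/decade.

-20 dB/decade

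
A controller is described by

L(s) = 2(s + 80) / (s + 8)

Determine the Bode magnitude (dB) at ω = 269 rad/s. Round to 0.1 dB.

At s = jω = j269:
zero (s+80): 80 + j269 → |·| = √(80²+269²) = √78761 ≈ 280.64, ∠ = arctan(269/80) ≈ 73.44°
pole (s+8): 8 + j269 → |·| = √(8²+269²) = √72425 ≈ 269.12, ∠ = arctan(269/8) ≈ 88.30°
|L| = 2 · 280.64 / 269.12 ≈ 2.0856
Gain = 20 log₁₀(2.0856) ≈ 6.38 dB

6.4 dB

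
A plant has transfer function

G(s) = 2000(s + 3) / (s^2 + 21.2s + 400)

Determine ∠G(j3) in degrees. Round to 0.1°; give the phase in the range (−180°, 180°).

At s = jω = j3:
zero (s+3): 3 + j3 → |·| = √(3²+3²) = √18 ≈ 4.2426, ∠ = arctan(3/3) ≈ 45.00°
quadratic: (j3)² + 21.2·j3 + 400 = 391 + j63.6 → |·| ≈ 396.14, ∠ ≈ 9.24°
∠G = 45.00° − 9.24° = 35.76°

35.8°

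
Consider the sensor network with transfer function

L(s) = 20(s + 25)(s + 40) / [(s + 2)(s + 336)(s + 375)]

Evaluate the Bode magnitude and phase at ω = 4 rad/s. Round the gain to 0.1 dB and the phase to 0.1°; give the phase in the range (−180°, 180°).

-28.8 dB, -49.9°

At s = jω = j4:
zero (s+25): 25 + j4 → |·| = √(25²+4²) = √641 ≈ 25.318, ∠ = arctan(4/25) ≈ 9.09°
zero (s+40): 40 + j4 → |·| = √(40²+4²) = √1616 ≈ 40.2, ∠ = arctan(4/40) ≈ 5.71°
pole (s+2): 2 + j4 → |·| = √(2²+4²) = √20 ≈ 4.4721, ∠ = arctan(4/2) ≈ 63.43°
pole (s+336): 336 + j4 → |·| = √(336²+4²) = √112912 ≈ 336.02, ∠ = arctan(4/336) ≈ 0.68°
pole (s+375): 375 + j4 → |·| = √(375²+4²) = √140641 ≈ 375.02, ∠ = arctan(4/375) ≈ 0.61°
|L| = 20 · 1017.8 / 5.6355e+05 ≈ 0.036121
Gain = 20 log₁₀(0.036121) ≈ -28.84 dB
∠L = 14.80° − 64.72° = -49.92°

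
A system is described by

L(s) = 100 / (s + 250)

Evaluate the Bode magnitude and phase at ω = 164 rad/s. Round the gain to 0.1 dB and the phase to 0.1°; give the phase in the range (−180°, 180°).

Substitute s = j164:
Numerator: 100 = 100 + j0
Denominator: (j164) + 250 = 250 + j164
|N| = √(100² + 0²) ≈ 100, ∠N ≈ 0.00°
|D| = √(250² + 164²) ≈ 298.99, ∠D ≈ 33.26°
|L| = 100 / 298.99 ≈ 0.33446
Gain = 20 log₁₀(0.33446) ≈ -9.51 dB
∠L = 0.00° − 33.26° = -33.26°

-9.5 dB, -33.3°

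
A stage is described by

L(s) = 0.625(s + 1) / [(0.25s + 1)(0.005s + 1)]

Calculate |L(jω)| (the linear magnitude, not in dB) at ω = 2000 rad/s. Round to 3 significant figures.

0.249

At ω = 2000 rad/s:
zero (1 + j2000·1) = 1 + j2000 → |·| ≈ 2000, ∠ ≈ 89.97°
pole (1 + j2000·0.25) = 1 + j500 → |·| ≈ 500, ∠ ≈ 89.89°
pole (1 + j2000·0.005) = 1 + j10 → |·| ≈ 10.05, ∠ ≈ 84.29°
|L| = 0.625 · 2000 / (500 · 10.05) ≈ 0.24876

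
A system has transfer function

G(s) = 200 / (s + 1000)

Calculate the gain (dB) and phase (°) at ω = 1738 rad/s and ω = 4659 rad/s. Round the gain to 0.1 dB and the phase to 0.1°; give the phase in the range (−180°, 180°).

ω = 1738: -20.0 dB, -60.1°; ω = 4659: -27.5 dB, -77.9°

At s = jω = j1738:
pole (s+1000): 1000 + j1738 → |·| = √(1000²+1738²) = √4020644 ≈ 2005.2, ∠ = arctan(1738/1000) ≈ 60.08°
|G| = 200 / 2005.2 ≈ 0.099741
Gain = 20 log₁₀(0.099741) ≈ -20.02 dB
∠G = 0.00° − 60.08° = -60.08°

At s = jω = j4659:
pole (s+1000): 1000 + j4659 → |·| = √(1000²+4659²) = √22706281 ≈ 4765.1, ∠ = arctan(4659/1000) ≈ 77.89°
|G| = 200 / 4765.1 ≈ 0.041972
Gain = 20 log₁₀(0.041972) ≈ -27.54 dB
∠G = 0.00° − 77.89° = -77.89°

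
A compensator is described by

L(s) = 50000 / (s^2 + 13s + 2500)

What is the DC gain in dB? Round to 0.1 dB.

L(0) = 50000 / 2500 = 20
20 log₁₀(20) ≈ 26.02 dB

26.0 dB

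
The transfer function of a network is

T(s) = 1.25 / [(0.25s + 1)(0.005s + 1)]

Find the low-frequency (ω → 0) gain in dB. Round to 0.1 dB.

1.9 dB

T(0) = 1.25 · 1 / 1 = 1.25
20 log₁₀(1.25) ≈ 1.94 dB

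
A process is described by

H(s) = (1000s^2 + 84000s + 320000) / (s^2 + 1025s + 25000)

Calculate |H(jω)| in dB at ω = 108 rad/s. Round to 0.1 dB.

Substitute s = j108:
Numerator: 1000(j108)^2 + 84000(j108) + 320000 = -11344000 + j9072000
Denominator: (j108)^2 + 1025(j108) + 25000 = 13336 + j110700
|N| = √(11344000² + 9072000²) ≈ 1.4525e+07, ∠N ≈ 141.35°
|D| = √(13336² + 110700²) ≈ 1.115e+05, ∠D ≈ 83.13°
|H| = 1.4525e+07 / 1.115e+05 ≈ 130.27
Gain = 20 log₁₀(130.27) ≈ 42.30 dB

42.3 dB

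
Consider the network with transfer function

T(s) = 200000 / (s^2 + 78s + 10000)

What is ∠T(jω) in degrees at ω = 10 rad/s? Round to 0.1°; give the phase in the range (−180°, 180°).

At s = jω = j10:
quadratic: (j10)² + 78·j10 + 10000 = 9900 + j780 → |·| ≈ 9930.7, ∠ ≈ 4.50°
∠T = 0.00° − 4.50° = -4.50°

-4.5°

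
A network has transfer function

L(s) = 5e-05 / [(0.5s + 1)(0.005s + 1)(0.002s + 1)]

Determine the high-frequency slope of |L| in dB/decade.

-60 dB/decade

Each pole contributes −20 dB/decade at high frequency; each zero contributes +20 dB/decade.
Net: 0 zero(s) − 3 pole(s) → -60 dB/decade.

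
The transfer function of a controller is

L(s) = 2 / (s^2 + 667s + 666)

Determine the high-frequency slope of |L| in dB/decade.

Each pole contributes −20 dB/decade at high frequency; each zero contributes +20 dB/decade.
Net: 0 zero(s) − 2 pole(s) → -40 dB/decade.

-40 dB/decade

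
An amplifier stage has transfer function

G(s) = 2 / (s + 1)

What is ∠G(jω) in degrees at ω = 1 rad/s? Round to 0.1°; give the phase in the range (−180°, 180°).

-45.0°

At s = jω = j1:
pole (s+1): 1 + j1 → |·| = √(1²+1²) = √2 ≈ 1.4142, ∠ = arctan(1/1) ≈ 45.00°
∠G = 0.00° − 45.00° = -45.00°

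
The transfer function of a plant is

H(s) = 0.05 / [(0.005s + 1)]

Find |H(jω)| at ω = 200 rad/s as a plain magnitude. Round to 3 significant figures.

At ω = 200 rad/s:
pole (1 + j200·0.005) = 1 + j1 → |·| ≈ 1.4142, ∠ ≈ 45.00°
|H| = 0.05 · 1 / (1.4142) ≈ 0.035356

0.0354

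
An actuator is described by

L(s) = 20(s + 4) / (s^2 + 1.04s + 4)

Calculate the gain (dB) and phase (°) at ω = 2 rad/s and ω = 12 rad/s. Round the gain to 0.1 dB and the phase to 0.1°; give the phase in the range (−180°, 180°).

ω = 2: 32.7 dB, -63.4°; ω = 12: 5.1 dB, -103.3°

At s = jω = j2:
zero (s+4): 4 + j2 → |·| = √(4²+2²) = √20 ≈ 4.4721, ∠ = arctan(2/4) ≈ 26.57°
quadratic: (j2)² + 1.04·j2 + 4 = 0 + j2.08 → |·| ≈ 2.08, ∠ ≈ 90.00°
|L| = 20 · 4.4721 / 2.08 ≈ 43.001
Gain = 20 log₁₀(43.001) ≈ 32.67 dB
∠L = 26.57° − 90.00° = -63.43°

At s = jω = j12:
zero (s+4): 4 + j12 → |·| = √(4²+12²) = √160 ≈ 12.649, ∠ = arctan(12/4) ≈ 71.57°
quadratic: (j12)² + 1.04·j12 + 4 = -140 + j12.48 → |·| ≈ 140.56, ∠ ≈ 174.91°
|L| = 20 · 12.649 / 140.56 ≈ 1.7998
Gain = 20 log₁₀(1.7998) ≈ 5.10 dB
∠L = 71.57° − 174.91° = -103.34°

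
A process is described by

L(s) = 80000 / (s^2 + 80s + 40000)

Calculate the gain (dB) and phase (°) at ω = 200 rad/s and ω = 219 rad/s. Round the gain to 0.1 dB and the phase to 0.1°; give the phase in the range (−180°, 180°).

At s = jω = j200:
quadratic: (j200)² + 80·j200 + 40000 = 0 + j16000 → |·| ≈ 16000, ∠ ≈ 90.00°
|L| = 80000 / 16000 ≈ 5
Gain = 20 log₁₀(5) ≈ 13.98 dB
∠L = 0.00° − 90.00° = -90.00°

At s = jω = j219:
quadratic: (j219)² + 80·j219 + 40000 = -7961 + j17520 → |·| ≈ 19244, ∠ ≈ 114.44°
|L| = 80000 / 19244 ≈ 4.1571
Gain = 20 log₁₀(4.1571) ≈ 12.38 dB
∠L = 0.00° − 114.44° = -114.44°

ω = 200: 14.0 dB, -90.0°; ω = 219: 12.4 dB, -114.4°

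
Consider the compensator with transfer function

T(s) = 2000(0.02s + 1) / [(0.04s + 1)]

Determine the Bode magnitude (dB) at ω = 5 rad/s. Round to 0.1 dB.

At ω = 5 rad/s:
zero (1 + j5·0.02) = 1 + j0.1 → |·| ≈ 1.005, ∠ ≈ 5.71°
pole (1 + j5·0.04) = 1 + j0.2 → |·| ≈ 1.0198, ∠ ≈ 11.31°
|T| = 2000 · 1.005 / (1.0198) ≈ 1971
Gain = 20 log₁₀(1971) ≈ 65.89 dB

65.9 dB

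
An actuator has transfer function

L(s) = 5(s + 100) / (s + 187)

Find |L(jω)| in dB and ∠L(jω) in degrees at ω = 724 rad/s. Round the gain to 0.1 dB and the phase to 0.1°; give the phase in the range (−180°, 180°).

At s = jω = j724:
zero (s+100): 100 + j724 → |·| = √(100²+724²) = √534176 ≈ 730.87, ∠ = arctan(724/100) ≈ 82.14°
pole (s+187): 187 + j724 → |·| = √(187²+724²) = √559145 ≈ 747.76, ∠ = arctan(724/187) ≈ 75.52°
|L| = 5 · 730.87 / 747.76 ≈ 4.8871
Gain = 20 log₁₀(4.8871) ≈ 13.78 dB
∠L = 82.14° − 75.52° = 6.62°

13.8 dB, 6.6°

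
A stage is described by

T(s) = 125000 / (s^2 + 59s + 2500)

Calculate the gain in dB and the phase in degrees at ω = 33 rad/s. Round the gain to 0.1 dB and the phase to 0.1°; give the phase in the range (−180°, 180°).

At s = jω = j33:
quadratic: (j33)² + 59·j33 + 2500 = 1411 + j1947 → |·| ≈ 2404.5, ∠ ≈ 54.07°
|T| = 125000 / 2404.5 ≈ 51.986
Gain = 20 log₁₀(51.986) ≈ 34.32 dB
∠T = 0.00° − 54.07° = -54.07°

34.3 dB, -54.1°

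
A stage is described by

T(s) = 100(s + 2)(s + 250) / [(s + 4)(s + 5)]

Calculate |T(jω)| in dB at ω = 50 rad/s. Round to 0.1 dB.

54.1 dB

At s = jω = j50:
zero (s+2): 2 + j50 → |·| = √(2²+50²) = √2504 ≈ 50.04, ∠ = arctan(50/2) ≈ 87.71°
zero (s+250): 250 + j50 → |·| = √(250²+50²) = √65000 ≈ 254.95, ∠ = arctan(50/250) ≈ 11.31°
pole (s+4): 4 + j50 → |·| = √(4²+50²) = √2516 ≈ 50.16, ∠ = arctan(50/4) ≈ 85.43°
pole (s+5): 5 + j50 → |·| = √(5²+50²) = √2525 ≈ 50.249, ∠ = arctan(50/5) ≈ 84.29°
|T| = 100 · 12758 / 2520.5 ≈ 506.17
Gain = 20 log₁₀(506.17) ≈ 54.09 dB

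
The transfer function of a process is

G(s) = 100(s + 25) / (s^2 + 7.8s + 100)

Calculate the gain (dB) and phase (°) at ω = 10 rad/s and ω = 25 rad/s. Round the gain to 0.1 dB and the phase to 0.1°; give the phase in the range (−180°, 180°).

ω = 10: 30.8 dB, -68.2°; ω = 25: 16.0 dB, -114.6°

At s = jω = j10:
zero (s+25): 25 + j10 → |·| = √(25²+10²) = √725 ≈ 26.926, ∠ = arctan(10/25) ≈ 21.80°
quadratic: (j10)² + 7.8·j10 + 100 = 0 + j78 → |·| ≈ 78, ∠ ≈ 90.00°
|G| = 100 · 26.926 / 78 ≈ 34.521
Gain = 20 log₁₀(34.521) ≈ 30.76 dB
∠G = 21.80° − 90.00° = -68.20°

At s = jω = j25:
zero (s+25): 25 + j25 → |·| = √(25²+25²) = √1250 ≈ 35.355, ∠ = arctan(25/25) ≈ 45.00°
quadratic: (j25)² + 7.8·j25 + 100 = -525 + j195 → |·| ≈ 560.04, ∠ ≈ 159.62°
|G| = 100 · 35.355 / 560.04 ≈ 6.3129
Gain = 20 log₁₀(6.3129) ≈ 16.00 dB
∠G = 45.00° − 159.62° = -114.62°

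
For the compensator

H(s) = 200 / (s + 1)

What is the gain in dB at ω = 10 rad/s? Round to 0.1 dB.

At s = jω = j10:
pole (s+1): 1 + j10 → |·| = √(1²+10²) = √101 ≈ 10.05, ∠ = arctan(10/1) ≈ 84.29°
|H| = 200 / 10.05 ≈ 19.9
Gain = 20 log₁₀(19.9) ≈ 25.98 dB

26.0 dB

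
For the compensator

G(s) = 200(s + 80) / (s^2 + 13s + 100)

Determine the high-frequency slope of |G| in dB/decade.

-20 dB/decade

Each pole contributes −20 dB/decade at high frequency; each zero contributes +20 dB/decade.
Net: 1 zero(s) − 2 pole(s) → -20 dB/decade.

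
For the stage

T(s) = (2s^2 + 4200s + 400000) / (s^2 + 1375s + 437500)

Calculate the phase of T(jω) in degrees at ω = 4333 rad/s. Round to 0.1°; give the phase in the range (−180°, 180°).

-8.1°

Substitute s = j4333:
Numerator: 2(j4333)^2 + 4200(j4333) + 400000 = -37149778 + j18198600
Denominator: (j4333)^2 + 1375(j4333) + 437500 = -18337389 + j5957875
|N| = √(37149778² + 18198600²) ≈ 4.1368e+07, ∠N ≈ 153.90°
|D| = √(18337389² + 5957875²) ≈ 1.9281e+07, ∠D ≈ 162.00°
∠T = 153.90° − 162.00° = -8.10°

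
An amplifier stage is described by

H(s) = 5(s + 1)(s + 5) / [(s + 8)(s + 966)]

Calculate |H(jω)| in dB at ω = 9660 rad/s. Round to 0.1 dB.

At s = jω = j9660:
zero (s+1): 1 + j9660 → |·| = √(1²+9660²) = √93315601 ≈ 9660, ∠ = arctan(9660/1) ≈ 89.99°
zero (s+5): 5 + j9660 → |·| = √(5²+9660²) = √93315625 ≈ 9660, ∠ = arctan(9660/5) ≈ 89.97°
pole (s+8): 8 + j9660 → |·| = √(8²+9660²) = √93315664 ≈ 9660, ∠ = arctan(9660/8) ≈ 89.95°
pole (s+966): 966 + j9660 → |·| = √(966²+9660²) = √94248756 ≈ 9708.2, ∠ = arctan(9660/966) ≈ 84.29°
|H| = 5 · 9.3316e+07 / 9.3781e+07 ≈ 4.9752
Gain = 20 log₁₀(4.9752) ≈ 13.94 dB

13.9 dB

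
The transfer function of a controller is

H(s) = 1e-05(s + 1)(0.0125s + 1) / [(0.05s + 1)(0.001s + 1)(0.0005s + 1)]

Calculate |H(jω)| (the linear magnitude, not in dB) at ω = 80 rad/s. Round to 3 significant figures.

At ω = 80 rad/s:
zero (1 + j80·1) = 1 + j80 → |·| ≈ 80.006, ∠ ≈ 89.28°
zero (1 + j80·0.0125) = 1 + j1 → |·| ≈ 1.4142, ∠ ≈ 45.00°
pole (1 + j80·0.05) = 1 + j4 → |·| ≈ 4.1231, ∠ ≈ 75.96°
pole (1 + j80·0.001) = 1 + j0.08 → |·| ≈ 1.0032, ∠ ≈ 4.57°
pole (1 + j80·0.0005) = 1 + j0.04 → |·| ≈ 1.0008, ∠ ≈ 2.29°
|H| = 1e-05 · 80.006 · 1.4142 / (4.1231 · 1.0032 · 1.0008) ≈ 0.00027332

0.000273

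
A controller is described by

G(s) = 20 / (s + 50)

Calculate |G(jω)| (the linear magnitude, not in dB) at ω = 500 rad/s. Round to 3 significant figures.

0.0398

Substitute s = j500:
Numerator: 20 = 20 + j0
Denominator: (j500) + 50 = 50 + j500
|N| = √(20² + 0²) ≈ 20, ∠N ≈ 0.00°
|D| = √(50² + 500²) ≈ 502.49, ∠D ≈ 84.29°
|G| = 20 / 502.49 ≈ 0.039802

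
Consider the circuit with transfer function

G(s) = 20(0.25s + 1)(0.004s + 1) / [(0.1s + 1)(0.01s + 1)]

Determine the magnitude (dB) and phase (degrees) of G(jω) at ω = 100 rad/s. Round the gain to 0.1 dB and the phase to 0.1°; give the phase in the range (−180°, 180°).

At ω = 100 rad/s:
zero (1 + j100·0.25) = 1 + j25 → |·| ≈ 25.02, ∠ ≈ 87.71°
zero (1 + j100·0.004) = 1 + j0.4 → |·| ≈ 1.077, ∠ ≈ 21.80°
pole (1 + j100·0.1) = 1 + j10 → |·| ≈ 10.05, ∠ ≈ 84.29°
pole (1 + j100·0.01) = 1 + j1 → |·| ≈ 1.4142, ∠ ≈ 45.00°
|G| = 20 · 25.02 · 1.077 / (10.05 · 1.4142) ≈ 37.919
Gain = 20 log₁₀(37.919) ≈ 31.58 dB
∠G = (87.71° + 21.80°) − (84.29° + 45.00°) = -19.78°

31.6 dB, -19.8°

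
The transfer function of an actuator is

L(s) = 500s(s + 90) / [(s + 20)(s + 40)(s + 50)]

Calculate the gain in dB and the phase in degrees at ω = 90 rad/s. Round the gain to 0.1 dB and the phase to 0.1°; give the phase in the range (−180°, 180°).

At s = jω = j90:
zero (s+90): 90 + j90 → |·| = √(90²+90²) = √16200 ≈ 127.28, ∠ = arctan(90/90) ≈ 45.00°
zero at origin: s = j90 → |·| = 90, ∠ = 90.00°
pole (s+20): 20 + j90 → |·| = √(20²+90²) = √8500 ≈ 92.195, ∠ = arctan(90/20) ≈ 77.47°
pole (s+40): 40 + j90 → |·| = √(40²+90²) = √9700 ≈ 98.489, ∠ = arctan(90/40) ≈ 66.04°
pole (s+50): 50 + j90 → |·| = √(50²+90²) = √10600 ≈ 102.96, ∠ = arctan(90/50) ≈ 60.95°
|L| = 500 · 11455 / 9.349e+05 ≈ 6.1263
Gain = 20 log₁₀(6.1263) ≈ 15.74 dB
∠L = 135.00° − 204.46° = -69.46°

15.7 dB, -69.5°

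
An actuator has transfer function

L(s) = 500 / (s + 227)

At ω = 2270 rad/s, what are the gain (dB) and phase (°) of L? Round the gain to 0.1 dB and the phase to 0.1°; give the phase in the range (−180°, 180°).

-13.2 dB, -84.3°

Substitute s = j2270:
Numerator: 500 = 500 + j0
Denominator: (j2270) + 227 = 227 + j2270
|N| = √(500² + 0²) ≈ 500, ∠N ≈ 0.00°
|D| = √(227² + 2270²) ≈ 2281.3, ∠D ≈ 84.29°
|L| = 500 / 2281.3 ≈ 0.21917
Gain = 20 log₁₀(0.21917) ≈ -13.18 dB
∠L = 0.00° − 84.29° = -84.29°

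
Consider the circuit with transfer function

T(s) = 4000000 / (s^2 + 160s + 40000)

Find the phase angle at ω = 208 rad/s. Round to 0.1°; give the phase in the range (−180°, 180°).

At s = jω = j208:
quadratic: (j208)² + 160·j208 + 40000 = -3264 + j33280 → |·| ≈ 33440, ∠ ≈ 95.60°
∠T = 0.00° − 95.60° = -95.60°

-95.6°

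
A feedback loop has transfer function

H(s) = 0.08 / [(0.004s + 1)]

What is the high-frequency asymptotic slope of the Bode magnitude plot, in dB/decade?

Each pole contributes −20 dB/decade at high frequency; each zero contributes +20 dB/decade.
Net: 0 zero(s) − 1 pole(s) → -20 dB/decade.

-20 dB/decade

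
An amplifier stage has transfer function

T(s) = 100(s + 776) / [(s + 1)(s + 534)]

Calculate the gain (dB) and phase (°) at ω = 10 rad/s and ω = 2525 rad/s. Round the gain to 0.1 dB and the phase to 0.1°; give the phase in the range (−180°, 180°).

At s = jω = j10:
zero (s+776): 776 + j10 → |·| = √(776²+10²) = √602276 ≈ 776.06, ∠ = arctan(10/776) ≈ 0.74°
pole (s+1): 1 + j10 → |·| = √(1²+10²) = √101 ≈ 10.05, ∠ = arctan(10/1) ≈ 84.29°
pole (s+534): 534 + j10 → |·| = √(534²+10²) = √285256 ≈ 534.09, ∠ = arctan(10/534) ≈ 1.07°
|T| = 100 · 776.06 / 5367.6 ≈ 14.458
Gain = 20 log₁₀(14.458) ≈ 23.20 dB
∠T = 0.74° − 85.36° = -84.62°

At s = jω = j2525:
zero (s+776): 776 + j2525 → |·| = √(776²+2525²) = √6977801 ≈ 2641.6, ∠ = arctan(2525/776) ≈ 72.92°
pole (s+1): 1 + j2525 → |·| = √(1²+2525²) = √6375626 ≈ 2525, ∠ = arctan(2525/1) ≈ 89.98°
pole (s+534): 534 + j2525 → |·| = √(534²+2525²) = √6660781 ≈ 2580.8, ∠ = arctan(2525/534) ≈ 78.06°
|T| = 100 · 2641.6 / 6.5165e+06 ≈ 0.040537
Gain = 20 log₁₀(0.040537) ≈ -27.84 dB
∠T = 72.92° − 168.04° = -95.12°

ω = 10: 23.2 dB, -84.6°; ω = 2525: -27.8 dB, -95.1°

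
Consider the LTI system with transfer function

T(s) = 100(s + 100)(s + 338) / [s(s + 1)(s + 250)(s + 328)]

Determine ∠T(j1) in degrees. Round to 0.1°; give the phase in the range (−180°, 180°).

-134.7°

At s = jω = j1:
zero (s+100): 100 + j1 → |·| = √(100²+1²) = √10001 ≈ 100, ∠ = arctan(1/100) ≈ 0.57°
zero (s+338): 338 + j1 → |·| = √(338²+1²) = √114245 ≈ 338, ∠ = arctan(1/338) ≈ 0.17°
pole (s+1): 1 + j1 → |·| = √(1²+1²) = √2 ≈ 1.4142, ∠ = arctan(1/1) ≈ 45.00°
pole (s+250): 250 + j1 → |·| = √(250²+1²) = √62501 ≈ 250, ∠ = arctan(1/250) ≈ 0.23°
pole (s+328): 328 + j1 → |·| = √(328²+1²) = √107585 ≈ 328, ∠ = arctan(1/328) ≈ 0.17°
pole at origin: |s| = 1, ∠ = 90.00° (in denominator)
∠T = 0.74° − 135.40° = -134.66°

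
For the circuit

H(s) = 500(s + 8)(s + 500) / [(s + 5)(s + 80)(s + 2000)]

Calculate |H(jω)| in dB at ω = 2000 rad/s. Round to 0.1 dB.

At s = jω = j2000:
zero (s+8): 8 + j2000 → |·| = √(8²+2000²) = √4000064 ≈ 2000, ∠ = arctan(2000/8) ≈ 89.77°
zero (s+500): 500 + j2000 → |·| = √(500²+2000²) = √4250000 ≈ 2061.6, ∠ = arctan(2000/500) ≈ 75.96°
pole (s+5): 5 + j2000 → |·| = √(5²+2000²) = √4000025 ≈ 2000, ∠ = arctan(2000/5) ≈ 89.86°
pole (s+80): 80 + j2000 → |·| = √(80²+2000²) = √4006400 ≈ 2001.6, ∠ = arctan(2000/80) ≈ 87.71°
pole (s+2000): 2000 + j2000 → |·| = √(2000²+2000²) = √8000000 ≈ 2828.4, ∠ = arctan(2000/2000) ≈ 45.00°
|H| = 500 · 4.1232e+06 / 1.1323e+10 ≈ 0.18207
Gain = 20 log₁₀(0.18207) ≈ -14.80 dB

-14.8 dB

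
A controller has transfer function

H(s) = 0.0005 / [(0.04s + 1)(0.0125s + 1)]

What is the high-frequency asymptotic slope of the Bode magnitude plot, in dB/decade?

-40 dB/decade

Each pole contributes −20 dB/decade at high frequency; each zero contributes +20 dB/decade.
Net: 0 zero(s) − 2 pole(s) → -40 dB/decade.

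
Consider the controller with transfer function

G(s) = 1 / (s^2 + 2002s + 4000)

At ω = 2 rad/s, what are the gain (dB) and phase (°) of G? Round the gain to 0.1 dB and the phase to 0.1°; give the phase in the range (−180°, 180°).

-75.1 dB, -45.1°

Substitute s = j2:
Numerator: 1 = 1 + j0
Denominator: (j2)^2 + 2002(j2) + 4000 = 3996 + j4004
|N| = √(1² + 0²) ≈ 1, ∠N ≈ 0.00°
|D| = √(3996² + 4004²) ≈ 5656.9, ∠D ≈ 45.06°
|G| = 1 / 5656.9 ≈ 0.00017678
Gain = 20 log₁₀(0.00017678) ≈ -75.05 dB
∠G = 0.00° − 45.06° = -45.06°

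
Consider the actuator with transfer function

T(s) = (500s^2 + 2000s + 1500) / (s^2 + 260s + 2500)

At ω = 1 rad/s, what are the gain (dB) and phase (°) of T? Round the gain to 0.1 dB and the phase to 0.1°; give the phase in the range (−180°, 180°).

Substitute s = j1:
Numerator: 500(j1)^2 + 2000(j1) + 1500 = 1000 + j2000
Denominator: (j1)^2 + 260(j1) + 2500 = 2499 + j260
|N| = √(1000² + 2000²) ≈ 2236.1, ∠N ≈ 63.43°
|D| = √(2499² + 260²) ≈ 2512.5, ∠D ≈ 5.94°
|T| = 2236.1 / 2512.5 ≈ 0.88999
Gain = 20 log₁₀(0.88999) ≈ -1.01 dB
∠T = 63.43° − 5.94° = 57.49°

-1.0 dB, 57.5°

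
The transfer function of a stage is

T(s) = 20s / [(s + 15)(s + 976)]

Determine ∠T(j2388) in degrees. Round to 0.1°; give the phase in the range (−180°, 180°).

At s = jω = j2388:
zero at origin: s = j2388 → |·| = 2388, ∠ = 90.00°
pole (s+15): 15 + j2388 → |·| = √(15²+2388²) = √5702769 ≈ 2388, ∠ = arctan(2388/15) ≈ 89.64°
pole (s+976): 976 + j2388 → |·| = √(976²+2388²) = √6655120 ≈ 2579.8, ∠ = arctan(2388/976) ≈ 67.77°
∠T = 90.00° − 157.41° = -67.41°

-67.4°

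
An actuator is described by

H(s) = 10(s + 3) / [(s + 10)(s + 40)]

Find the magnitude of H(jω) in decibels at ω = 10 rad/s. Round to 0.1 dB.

At s = jω = j10:
zero (s+3): 3 + j10 → |·| = √(3²+10²) = √109 ≈ 10.44, ∠ = arctan(10/3) ≈ 73.30°
pole (s+10): 10 + j10 → |·| = √(10²+10²) = √200 ≈ 14.142, ∠ = arctan(10/10) ≈ 45.00°
pole (s+40): 40 + j10 → |·| = √(40²+10²) = √1700 ≈ 41.231, ∠ = arctan(10/40) ≈ 14.04°
|H| = 10 · 10.44 / 583.09 ≈ 0.17905
Gain = 20 log₁₀(0.17905) ≈ -14.94 dB

-14.9 dB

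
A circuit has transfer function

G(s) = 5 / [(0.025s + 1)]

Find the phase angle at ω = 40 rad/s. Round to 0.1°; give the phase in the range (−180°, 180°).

At ω = 40 rad/s:
pole (1 + j40·0.025) = 1 + j1 → |·| ≈ 1.4142, ∠ ≈ 45.00°
∠G = (0°) − (45.00°) = -45.00°

-45.0°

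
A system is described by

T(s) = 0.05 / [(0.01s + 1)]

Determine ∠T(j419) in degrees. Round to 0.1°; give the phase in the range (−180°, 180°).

At ω = 419 rad/s:
pole (1 + j419·0.01) = 1 + j4.19 → |·| ≈ 4.3077, ∠ ≈ 76.58°
∠T = (0°) − (76.58°) = -76.58°

-76.6°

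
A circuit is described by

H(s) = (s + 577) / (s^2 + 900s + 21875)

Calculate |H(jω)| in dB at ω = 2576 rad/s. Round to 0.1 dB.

Substitute s = j2576:
Numerator: (j2576) + 577 = 577 + j2576
Denominator: (j2576)^2 + 900(j2576) + 21875 = -6613901 + j2318400
|N| = √(577² + 2576²) ≈ 2639.8, ∠N ≈ 77.37°
|D| = √(6613901² + 2318400²) ≈ 7.0085e+06, ∠D ≈ 160.68°
|H| = 2639.8 / 7.0085e+06 ≈ 0.00037666
Gain = 20 log₁₀(0.00037666) ≈ -68.48 dB

-68.5 dB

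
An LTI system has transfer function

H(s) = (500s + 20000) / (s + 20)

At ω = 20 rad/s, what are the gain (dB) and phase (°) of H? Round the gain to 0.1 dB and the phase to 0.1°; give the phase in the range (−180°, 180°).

58.0 dB, -18.4°

Substitute s = j20:
Numerator: 500(j20) + 20000 = 20000 + j10000
Denominator: (j20) + 20 = 20 + j20
|N| = √(20000² + 10000²) ≈ 22361, ∠N ≈ 26.57°
|D| = √(20² + 20²) ≈ 28.284, ∠D ≈ 45.00°
|H| = 22361 / 28.284 ≈ 790.59
Gain = 20 log₁₀(790.59) ≈ 57.96 dB
∠H = 26.57° − 45.00° = -18.43°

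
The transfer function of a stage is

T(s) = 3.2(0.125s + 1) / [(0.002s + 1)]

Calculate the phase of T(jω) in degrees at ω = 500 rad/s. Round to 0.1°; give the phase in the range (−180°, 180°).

44.1°

At ω = 500 rad/s:
zero (1 + j500·0.125) = 1 + j62.5 → |·| ≈ 62.508, ∠ ≈ 89.08°
pole (1 + j500·0.002) = 1 + j1 → |·| ≈ 1.4142, ∠ ≈ 45.00°
∠T = (89.08°) − (45.00°) = 44.08°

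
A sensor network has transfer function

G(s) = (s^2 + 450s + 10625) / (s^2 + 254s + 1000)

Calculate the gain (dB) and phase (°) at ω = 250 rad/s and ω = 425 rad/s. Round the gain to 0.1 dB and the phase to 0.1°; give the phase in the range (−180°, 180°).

Substitute s = j250:
Numerator: (j250)^2 + 450(j250) + 10625 = -51875 + j112500
Denominator: (j250)^2 + 254(j250) + 1000 = -61500 + j63500
|N| = √(51875² + 112500²) ≈ 1.2388e+05, ∠N ≈ 114.75°
|D| = √(61500² + 63500²) ≈ 88400, ∠D ≈ 134.08°
|G| = 1.2388e+05 / 88400 ≈ 1.4014
Gain = 20 log₁₀(1.4014) ≈ 2.93 dB
∠G = 114.75° − 134.08° = -19.33°

Substitute s = j425:
Numerator: (j425)^2 + 450(j425) + 10625 = -170000 + j191250
Denominator: (j425)^2 + 254(j425) + 1000 = -179625 + j107950
|N| = √(170000² + 191250²) ≈ 2.5588e+05, ∠N ≈ 131.63°
|D| = √(179625² + 107950²) ≈ 2.0957e+05, ∠D ≈ 149.00°
|G| = 2.5588e+05 / 2.0957e+05 ≈ 1.221
Gain = 20 log₁₀(1.221) ≈ 1.73 dB
∠G = 131.63° − 149.00° = -17.37°

ω = 250: 2.9 dB, -19.3°; ω = 425: 1.7 dB, -17.4°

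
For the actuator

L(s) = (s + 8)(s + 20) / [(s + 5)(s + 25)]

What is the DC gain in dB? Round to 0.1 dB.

L(0) = 1·8·20 / (5·25) = 1.28
20 log₁₀(1.28) ≈ 2.14 dB

2.1 dB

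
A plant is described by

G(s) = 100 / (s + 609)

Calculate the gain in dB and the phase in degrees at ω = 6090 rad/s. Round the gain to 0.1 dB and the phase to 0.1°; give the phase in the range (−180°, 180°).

Substitute s = j6090:
Numerator: 100 = 100 + j0
Denominator: (j6090) + 609 = 609 + j6090
|N| = √(100² + 0²) ≈ 100, ∠N ≈ 0.00°
|D| = √(609² + 6090²) ≈ 6120.4, ∠D ≈ 84.29°
|G| = 100 / 6120.4 ≈ 0.016339
Gain = 20 log₁₀(0.016339) ≈ -35.74 dB
∠G = 0.00° − 84.29° = -84.29°

-35.7 dB, -84.3°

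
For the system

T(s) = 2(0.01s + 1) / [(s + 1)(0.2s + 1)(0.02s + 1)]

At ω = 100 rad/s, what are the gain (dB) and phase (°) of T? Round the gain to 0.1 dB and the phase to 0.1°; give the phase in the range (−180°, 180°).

-64.0 dB, 165.0°

At ω = 100 rad/s:
zero (1 + j100·0.01) = 1 + j1 → |·| ≈ 1.4142, ∠ ≈ 45.00°
pole (1 + j100·1) = 1 + j100 → |·| ≈ 100, ∠ ≈ 89.43°
pole (1 + j100·0.2) = 1 + j20 → |·| ≈ 20.025, ∠ ≈ 87.14°
pole (1 + j100·0.02) = 1 + j2 → |·| ≈ 2.2361, ∠ ≈ 63.43°
|T| = 2 · 1.4142 / (100 · 20.025 · 2.2361) ≈ 0.00063165
Gain = 20 log₁₀(0.00063165) ≈ -63.99 dB
∠T = (45.00°) − (89.43° + 87.14° + 63.43°) = -195.00° ≡ 165.00° (principal value)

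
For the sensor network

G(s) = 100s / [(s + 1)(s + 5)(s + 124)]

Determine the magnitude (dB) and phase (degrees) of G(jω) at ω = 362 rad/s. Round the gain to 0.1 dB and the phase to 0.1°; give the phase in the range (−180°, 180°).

At s = jω = j362:
zero at origin: s = j362 → |·| = 362, ∠ = 90.00°
pole (s+1): 1 + j362 → |·| = √(1²+362²) = √131045 ≈ 362, ∠ = arctan(362/1) ≈ 89.84°
pole (s+5): 5 + j362 → |·| = √(5²+362²) = √131069 ≈ 362.03, ∠ = arctan(362/5) ≈ 89.21°
pole (s+124): 124 + j362 → |·| = √(124²+362²) = √146420 ≈ 382.65, ∠ = arctan(362/124) ≈ 71.09°
|G| = 100 · 362 / 5.0148e+07 ≈ 0.00072186
Gain = 20 log₁₀(0.00072186) ≈ -62.83 dB
∠G = 90.00° − 250.14° = -160.14°

-62.8 dB, -160.1°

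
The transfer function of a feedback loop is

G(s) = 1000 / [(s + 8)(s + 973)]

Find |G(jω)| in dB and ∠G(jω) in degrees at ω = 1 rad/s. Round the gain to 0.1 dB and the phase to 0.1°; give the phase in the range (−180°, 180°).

At s = jω = j1:
pole (s+8): 8 + j1 → |·| = √(8²+1²) = √65 ≈ 8.0623, ∠ = arctan(1/8) ≈ 7.13°
pole (s+973): 973 + j1 → |·| = √(973²+1²) = √946730 ≈ 973, ∠ = arctan(1/973) ≈ 0.06°
|G| = 1000 / 7844.6 ≈ 0.12748
Gain = 20 log₁₀(0.12748) ≈ -17.89 dB
∠G = 0.00° − 7.19° = -7.19°

-17.9 dB, -7.2°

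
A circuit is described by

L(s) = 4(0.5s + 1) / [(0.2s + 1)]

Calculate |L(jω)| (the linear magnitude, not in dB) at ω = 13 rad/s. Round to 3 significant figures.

At ω = 13 rad/s:
zero (1 + j13·0.5) = 1 + j6.5 → |·| ≈ 6.5765, ∠ ≈ 81.25°
pole (1 + j13·0.2) = 1 + j2.6 → |·| ≈ 2.7857, ∠ ≈ 68.96°
|L| = 4 · 6.5765 / (2.7857) ≈ 9.4432

9.44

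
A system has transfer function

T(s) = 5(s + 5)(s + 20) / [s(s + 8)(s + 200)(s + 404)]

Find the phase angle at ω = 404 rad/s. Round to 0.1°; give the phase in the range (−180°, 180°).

At s = jω = j404:
zero (s+5): 5 + j404 → |·| = √(5²+404²) = √163241 ≈ 404.03, ∠ = arctan(404/5) ≈ 89.29°
zero (s+20): 20 + j404 → |·| = √(20²+404²) = √163616 ≈ 404.49, ∠ = arctan(404/20) ≈ 87.17°
pole (s+8): 8 + j404 → |·| = √(8²+404²) = √163280 ≈ 404.08, ∠ = arctan(404/8) ≈ 88.87°
pole (s+200): 200 + j404 → |·| = √(200²+404²) = √203216 ≈ 450.79, ∠ = arctan(404/200) ≈ 63.66°
pole (s+404): 404 + j404 → |·| = √(404²+404²) = √326432 ≈ 571.34, ∠ = arctan(404/404) ≈ 45.00°
pole at origin: |s| = 404, ∠ = 90.00° (in denominator)
∠T = 176.46° − 287.53° = -111.07°

-111.1°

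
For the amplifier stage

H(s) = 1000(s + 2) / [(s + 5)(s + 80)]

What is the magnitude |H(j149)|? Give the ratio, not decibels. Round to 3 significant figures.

At s = jω = j149:
zero (s+2): 2 + j149 → |·| = √(2²+149²) = √22205 ≈ 149.01, ∠ = arctan(149/2) ≈ 89.23°
pole (s+5): 5 + j149 → |·| = √(5²+149²) = √22226 ≈ 149.08, ∠ = arctan(149/5) ≈ 88.08°
pole (s+80): 80 + j149 → |·| = √(80²+149²) = √28601 ≈ 169.12, ∠ = arctan(149/80) ≈ 61.77°
|H| = 1000 · 149.01 / 25212 ≈ 5.9103

5.91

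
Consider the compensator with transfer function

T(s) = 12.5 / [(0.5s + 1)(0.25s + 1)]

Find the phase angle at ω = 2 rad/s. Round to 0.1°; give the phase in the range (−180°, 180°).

At ω = 2 rad/s:
pole (1 + j2·0.5) = 1 + j1 → |·| ≈ 1.4142, ∠ ≈ 45.00°
pole (1 + j2·0.25) = 1 + j0.5 → |·| ≈ 1.118, ∠ ≈ 26.57°
∠T = (0°) − (45.00° + 26.57°) = -71.57°

-71.6°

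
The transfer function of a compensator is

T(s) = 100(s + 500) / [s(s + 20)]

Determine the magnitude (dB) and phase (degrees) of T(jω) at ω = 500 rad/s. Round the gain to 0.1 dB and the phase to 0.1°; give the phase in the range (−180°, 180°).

-11.0 dB, -132.7°

At s = jω = j500:
zero (s+500): 500 + j500 → |·| = √(500²+500²) = √500000 ≈ 707.11, ∠ = arctan(500/500) ≈ 45.00°
pole (s+20): 20 + j500 → |·| = √(20²+500²) = √250400 ≈ 500.4, ∠ = arctan(500/20) ≈ 87.71°
pole at origin: |s| = 500, ∠ = 90.00° (in denominator)
|T| = 100 · 707.11 / 2.502e+05 ≈ 0.28262
Gain = 20 log₁₀(0.28262) ≈ -10.98 dB
∠T = 45.00° − 177.71° = -132.71°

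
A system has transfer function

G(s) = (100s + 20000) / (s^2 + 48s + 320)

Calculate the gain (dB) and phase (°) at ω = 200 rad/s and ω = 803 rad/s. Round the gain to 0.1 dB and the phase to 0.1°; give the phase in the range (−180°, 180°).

Substitute s = j200:
Numerator: 100(j200) + 20000 = 20000 + j20000
Denominator: (j200)^2 + 48(j200) + 320 = -39680 + j9600
|N| = √(20000² + 20000²) ≈ 28284, ∠N ≈ 45.00°
|D| = √(39680² + 9600²) ≈ 40825, ∠D ≈ 166.40°
|G| = 28284 / 40825 ≈ 0.69281
Gain = 20 log₁₀(0.69281) ≈ -3.19 dB
∠G = 45.00° − 166.40° = -121.40°

Substitute s = j803:
Numerator: 100(j803) + 20000 = 20000 + j80300
Denominator: (j803)^2 + 48(j803) + 320 = -644489 + j38544
|N| = √(20000² + 80300²) ≈ 82753, ∠N ≈ 76.01°
|D| = √(644489² + 38544²) ≈ 6.4564e+05, ∠D ≈ 176.58°
|G| = 82753 / 6.4564e+05 ≈ 0.12817
Gain = 20 log₁₀(0.12817) ≈ -17.84 dB
∠G = 76.01° − 176.58° = -100.57°

ω = 200: -3.2 dB, -121.4°; ω = 803: -17.8 dB, -100.6°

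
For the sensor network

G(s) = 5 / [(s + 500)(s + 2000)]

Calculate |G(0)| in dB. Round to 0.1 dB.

-106.0 dB

G(0) = 5 / (500·2000) = 5e-06
20 log₁₀(5e-06) ≈ -106.02 dB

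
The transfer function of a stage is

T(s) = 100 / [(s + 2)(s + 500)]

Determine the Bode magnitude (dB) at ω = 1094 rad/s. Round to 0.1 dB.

-82.4 dB

At s = jω = j1094:
pole (s+2): 2 + j1094 → |·| = √(2²+1094²) = √1196840 ≈ 1094, ∠ = arctan(1094/2) ≈ 89.90°
pole (s+500): 500 + j1094 → |·| = √(500²+1094²) = √1446836 ≈ 1202.8, ∠ = arctan(1094/500) ≈ 65.44°
|T| = 100 / 1.3159e+06 ≈ 7.5994e-05
Gain = 20 log₁₀(7.5994e-05) ≈ -82.38 dB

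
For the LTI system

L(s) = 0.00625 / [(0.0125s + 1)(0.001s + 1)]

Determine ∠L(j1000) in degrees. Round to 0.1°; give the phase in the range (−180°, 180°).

At ω = 1000 rad/s:
pole (1 + j1000·0.0125) = 1 + j12.5 → |·| ≈ 12.54, ∠ ≈ 85.43°
pole (1 + j1000·0.001) = 1 + j1 → |·| ≈ 1.4142, ∠ ≈ 45.00°
∠L = (0°) − (85.43° + 45.00°) = -130.43°

-130.4°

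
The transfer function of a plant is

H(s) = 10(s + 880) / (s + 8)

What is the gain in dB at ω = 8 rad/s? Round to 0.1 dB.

At s = jω = j8:
zero (s+880): 880 + j8 → |·| = √(880²+8²) = √774464 ≈ 880.04, ∠ = arctan(8/880) ≈ 0.52°
pole (s+8): 8 + j8 → |·| = √(8²+8²) = √128 ≈ 11.314, ∠ = arctan(8/8) ≈ 45.00°
|H| = 10 · 880.04 / 11.314 ≈ 777.83
Gain = 20 log₁₀(777.83) ≈ 57.82 dB

57.8 dB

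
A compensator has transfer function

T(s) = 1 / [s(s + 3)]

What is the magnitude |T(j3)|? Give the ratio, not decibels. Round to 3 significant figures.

0.0786

At s = jω = j3:
pole (s+3): 3 + j3 → |·| = √(3²+3²) = √18 ≈ 4.2426, ∠ = arctan(3/3) ≈ 45.00°
pole at origin: |s| = 3, ∠ = 90.00° (in denominator)
|T| = 1 / 12.728 ≈ 0.078567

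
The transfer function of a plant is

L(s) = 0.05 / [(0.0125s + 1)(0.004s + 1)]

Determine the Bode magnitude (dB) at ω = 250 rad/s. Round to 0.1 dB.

At ω = 250 rad/s:
pole (1 + j250·0.0125) = 1 + j3.125 → |·| ≈ 3.2811, ∠ ≈ 72.26°
pole (1 + j250·0.004) = 1 + j1 → |·| ≈ 1.4142, ∠ ≈ 45.00°
|L| = 0.05 · 1 / (3.2811 · 1.4142) ≈ 0.010776
Gain = 20 log₁₀(0.010776) ≈ -39.35 dB

-39.4 dB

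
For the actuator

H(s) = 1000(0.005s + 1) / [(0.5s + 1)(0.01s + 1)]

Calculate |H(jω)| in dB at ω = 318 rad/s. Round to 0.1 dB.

11.0 dB

At ω = 318 rad/s:
zero (1 + j318·0.005) = 1 + j1.59 → |·| ≈ 1.8783, ∠ ≈ 57.83°
pole (1 + j318·0.5) = 1 + j159 → |·| ≈ 159, ∠ ≈ 89.64°
pole (1 + j318·0.01) = 1 + j3.18 → |·| ≈ 3.3335, ∠ ≈ 72.54°
|H| = 1000 · 1.8783 / (159 · 3.3335) ≈ 3.5438
Gain = 20 log₁₀(3.5438) ≈ 10.99 dB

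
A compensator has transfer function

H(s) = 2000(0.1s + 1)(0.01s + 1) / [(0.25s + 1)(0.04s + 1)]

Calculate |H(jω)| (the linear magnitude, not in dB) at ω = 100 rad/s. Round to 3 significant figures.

276

At ω = 100 rad/s:
zero (1 + j100·0.1) = 1 + j10 → |·| ≈ 10.05, ∠ ≈ 84.29°
zero (1 + j100·0.01) = 1 + j1 → |·| ≈ 1.4142, ∠ ≈ 45.00°
pole (1 + j100·0.25) = 1 + j25 → |·| ≈ 25.02, ∠ ≈ 87.71°
pole (1 + j100·0.04) = 1 + j4 → |·| ≈ 4.1231, ∠ ≈ 75.96°
|H| = 2000 · 10.05 · 1.4142 / (25.02 · 4.1231) ≈ 275.55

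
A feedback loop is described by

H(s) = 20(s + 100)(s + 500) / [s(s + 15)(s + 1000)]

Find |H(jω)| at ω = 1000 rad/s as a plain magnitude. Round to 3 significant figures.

At s = jω = j1000:
zero (s+100): 100 + j1000 → |·| = √(100²+1000²) = √1010000 ≈ 1005, ∠ = arctan(1000/100) ≈ 84.29°
zero (s+500): 500 + j1000 → |·| = √(500²+1000²) = √1250000 ≈ 1118, ∠ = arctan(1000/500) ≈ 63.43°
pole (s+15): 15 + j1000 → |·| = √(15²+1000²) = √1000225 ≈ 1000.1, ∠ = arctan(1000/15) ≈ 89.14°
pole (s+1000): 1000 + j1000 → |·| = √(1000²+1000²) = √2000000 ≈ 1414.2, ∠ = arctan(1000/1000) ≈ 45.00°
pole at origin: |s| = 1000, ∠ = 90.00° (in denominator)
|H| = 20 · 1.1236e+06 / 1.4143e+09 ≈ 0.015889

0.0159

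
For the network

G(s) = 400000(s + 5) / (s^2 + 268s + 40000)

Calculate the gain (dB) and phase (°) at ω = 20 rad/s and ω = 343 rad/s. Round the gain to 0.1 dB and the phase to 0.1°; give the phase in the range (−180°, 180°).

ω = 20: 46.3 dB, 68.3°; ω = 343: 61.1 dB, -41.0°

At s = jω = j20:
zero (s+5): 5 + j20 → |·| = √(5²+20²) = √425 ≈ 20.616, ∠ = arctan(20/5) ≈ 75.96°
quadratic: (j20)² + 268·j20 + 40000 = 39600 + j5360 → |·| ≈ 39961, ∠ ≈ 7.71°
|G| = 400000 · 20.616 / 39961 ≈ 206.36
Gain = 20 log₁₀(206.36) ≈ 46.29 dB
∠G = 75.96° − 7.71° = 68.25°

At s = jω = j343:
zero (s+5): 5 + j343 → |·| = √(5²+343²) = √117674 ≈ 343.04, ∠ = arctan(343/5) ≈ 89.16°
quadratic: (j343)² + 268·j343 + 40000 = -77649 + j91924 → |·| ≈ 1.2033e+05, ∠ ≈ 130.19°
|G| = 400000 · 343.04 / 1.2033e+05 ≈ 1140.3
Gain = 20 log₁₀(1140.3) ≈ 61.14 dB
∠G = 89.16° − 130.19° = -41.03°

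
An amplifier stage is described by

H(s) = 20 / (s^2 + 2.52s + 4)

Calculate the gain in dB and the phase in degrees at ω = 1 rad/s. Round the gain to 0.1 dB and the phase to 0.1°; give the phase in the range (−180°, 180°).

At s = jω = j1:
quadratic: (j1)² + 2.52·j1 + 4 = 3 + j2.52 → |·| ≈ 3.918, ∠ ≈ 40.03°
|H| = 20 / 3.918 ≈ 5.1046
Gain = 20 log₁₀(5.1046) ≈ 14.16 dB
∠H = 0.00° − 40.03° = -40.03°

14.2 dB, -40.0°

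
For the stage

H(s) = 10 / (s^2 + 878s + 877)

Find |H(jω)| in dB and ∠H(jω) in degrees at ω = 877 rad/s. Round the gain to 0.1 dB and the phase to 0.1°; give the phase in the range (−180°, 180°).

Substitute s = j877:
Numerator: 10 = 10 + j0
Denominator: (j877)^2 + 878(j877) + 877 = -768252 + j770006
|N| = √(10² + 0²) ≈ 10, ∠N ≈ 0.00°
|D| = √(768252² + 770006²) ≈ 1.0877e+06, ∠D ≈ 134.93°
|H| = 10 / 1.0877e+06 ≈ 9.1937e-06
Gain = 20 log₁₀(9.1937e-06) ≈ -100.73 dB
∠H = 0.00° − 134.93° = -134.93°

-100.7 dB, -134.9°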